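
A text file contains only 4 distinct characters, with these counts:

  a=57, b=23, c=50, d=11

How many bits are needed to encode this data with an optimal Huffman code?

259

Greedily combine the two least-frequent nodes:
combine d(11), b(23) → 34
combine 34, c(50) → 84
combine a(57), 84 → 141
The encoded length is the sum of every internal node's weight: 34 + 84 + 141 = 259 bits.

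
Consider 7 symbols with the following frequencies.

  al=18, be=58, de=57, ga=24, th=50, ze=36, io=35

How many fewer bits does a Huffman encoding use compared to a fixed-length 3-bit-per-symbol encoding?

Fixed-length: 3 bits × 278 symbols = 834 bits.
Huffman merges:
merge al(18) and ga(24): 42
merge io(35) and ze(36): 71
merge 42 and th(50): 92
merge de(57) and be(58): 115
merge 71 and 92: 163
merge 115 and 163: 278
Huffman total = 42 + 71 + 92 + 115 + 163 + 278 = 761 bits.
Saving = 834 − 761 = 73 bits.

73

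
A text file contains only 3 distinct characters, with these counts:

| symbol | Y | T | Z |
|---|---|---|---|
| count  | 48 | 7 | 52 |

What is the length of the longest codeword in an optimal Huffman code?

Merge the two lowest-weight nodes at each step:
combine T(7), Y(48) → 55
combine Z(52), 55 → 107
The first pair merged (T, Y) ends up deepest, at depth 2.

2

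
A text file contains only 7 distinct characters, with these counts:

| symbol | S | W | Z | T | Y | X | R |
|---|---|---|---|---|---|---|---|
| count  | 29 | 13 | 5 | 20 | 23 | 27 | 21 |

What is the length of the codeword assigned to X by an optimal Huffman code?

Repeatedly merge the two smallest:
merge Z(5) and W(13): 18
merge 18 and T(20): 38
merge R(21) and Y(23): 44
merge X(27) and S(29): 56
merge 38 and 44: 82
merge 56 and 82: 138
X sits 2 levels below the root, so its codeword is 2 bits.

2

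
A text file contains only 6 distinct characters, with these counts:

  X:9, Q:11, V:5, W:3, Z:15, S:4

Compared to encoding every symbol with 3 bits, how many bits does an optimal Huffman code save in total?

28

Fixed-length: 3 bits × 47 symbols = 141 bits.
Huffman merges:
combine W(3), S(4) → 7
combine V(5), 7 → 12
combine X(9), Q(11) → 20
combine 12, Z(15) → 27
combine 20, 27 → 47
Huffman total = 7 + 12 + 20 + 27 + 47 = 113 bits.
Saving = 141 − 113 = 28 bits.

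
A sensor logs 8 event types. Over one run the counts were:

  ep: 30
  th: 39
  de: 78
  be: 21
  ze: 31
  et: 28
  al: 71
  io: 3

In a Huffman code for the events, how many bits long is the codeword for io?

Repeatedly merge the two smallest:
merge io(3) and be(21): 24
merge 24 and et(28): 52
merge ep(30) and ze(31): 61
merge th(39) and 52: 91
merge 61 and al(71): 132
merge de(78) and 91: 169
merge 132 and 169: 301
io's leaf is at depth 5, giving a 5-bit codeword.

5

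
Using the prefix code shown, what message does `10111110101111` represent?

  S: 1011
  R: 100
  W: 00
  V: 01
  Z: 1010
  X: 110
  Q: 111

SQVVQ

Read left to right; each codeword is recognised as soon as it completes (prefix code):
  1011→S | 111→Q | 01→V | 01→V | 111→Q
Decoded message: SQVVQ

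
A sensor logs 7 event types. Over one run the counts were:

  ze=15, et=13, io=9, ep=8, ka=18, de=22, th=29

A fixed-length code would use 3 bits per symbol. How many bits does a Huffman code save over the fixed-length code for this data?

Fixed-length: 3 bits × 114 symbols = 342 bits.
Huffman merges:
combine ep(8), io(9) → 17
combine et(13), ze(15) → 28
combine 17, ka(18) → 35
combine de(22), 28 → 50
combine th(29), 35 → 64
combine 50, 64 → 114
Huffman total = 17 + 28 + 35 + 50 + 64 + 114 = 308 bits.
Saving = 342 − 308 = 34 bits.

34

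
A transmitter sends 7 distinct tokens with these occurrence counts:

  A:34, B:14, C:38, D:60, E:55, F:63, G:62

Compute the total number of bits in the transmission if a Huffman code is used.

Merge the two smallest weights repeatedly:
B(14) + A(34) → 48
C(38) + 48 → 86
E(55) + D(60) → 115
G(62) + F(63) → 125
86 + 115 → 201
125 + 201 → 326
The encoded length is the sum of every internal node's weight: 48 + 86 + 115 + 125 + 201 + 326 = 901 bits.

901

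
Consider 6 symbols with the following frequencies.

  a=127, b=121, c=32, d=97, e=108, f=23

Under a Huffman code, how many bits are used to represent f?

4

Build the tree from the bottom:
combine f(23), c(32) → 55
combine 55, d(97) → 152
combine e(108), b(121) → 229
combine a(127), 152 → 279
combine 229, 279 → 508
The subtree containing f is merged 4 times, so code length = 4.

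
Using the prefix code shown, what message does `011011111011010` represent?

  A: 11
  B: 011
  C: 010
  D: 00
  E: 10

Read left to right; each codeword is recognised as soon as it completes (prefix code):
  011→B | 011→B | 11→A | 10→E | 11→A | 010→C
Decoded message: BBAEAC

BBAEAC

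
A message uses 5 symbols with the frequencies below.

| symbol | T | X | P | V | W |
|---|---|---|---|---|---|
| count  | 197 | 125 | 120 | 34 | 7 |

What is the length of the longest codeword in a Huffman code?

Merge the two lowest-weight nodes at each step:
W(7) + V(34) → 41
41 + P(120) → 161
X(125) + 161 → 286
T(197) + 286 → 483
Maximum depth reached is 4.

4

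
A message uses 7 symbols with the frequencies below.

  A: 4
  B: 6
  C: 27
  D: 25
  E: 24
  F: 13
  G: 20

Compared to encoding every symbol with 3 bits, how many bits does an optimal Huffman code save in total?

43

Fixed-length: 3 bits × 119 symbols = 357 bits.
Huffman merges:
merge A(4) and B(6): 10
merge 10 and F(13): 23
merge G(20) and 23: 43
merge E(24) and D(25): 49
merge C(27) and 43: 70
merge 49 and 70: 119
Huffman total = 10 + 23 + 43 + 49 + 70 + 119 = 314 bits.
Saving = 357 − 314 = 43 bits.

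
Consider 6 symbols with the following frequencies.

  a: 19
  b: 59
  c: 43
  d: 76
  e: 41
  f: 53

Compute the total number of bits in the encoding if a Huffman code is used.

Build the Huffman tree bottom-up:
merge a(19) and e(41): 60
merge c(43) and f(53): 96
merge b(59) and 60: 119
merge d(76) and 96: 172
merge 119 and 172: 291
Total encoded bits = sum of merged weights = 60 + 96 + 119 + 172 + 291 = 738.

738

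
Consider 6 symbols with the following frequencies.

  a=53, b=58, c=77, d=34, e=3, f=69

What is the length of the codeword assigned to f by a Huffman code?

2

Build the tree from the bottom:
combine e(3), d(34) → 37
combine 37, a(53) → 90
combine b(58), f(69) → 127
combine c(77), 90 → 167
combine 127, 167 → 294
The subtree containing f is merged 2 times, so code length = 2.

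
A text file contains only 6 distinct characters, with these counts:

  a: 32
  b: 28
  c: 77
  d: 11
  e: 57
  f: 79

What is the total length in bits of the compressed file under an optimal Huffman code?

Merge the two smallest weights repeatedly:
combine d(11), b(28) → 39
combine a(32), 39 → 71
combine e(57), 71 → 128
combine c(77), f(79) → 156
combine 128, 156 → 284
The encoded length is the sum of every internal node's weight: 39 + 71 + 128 + 156 + 284 = 678 bits.

678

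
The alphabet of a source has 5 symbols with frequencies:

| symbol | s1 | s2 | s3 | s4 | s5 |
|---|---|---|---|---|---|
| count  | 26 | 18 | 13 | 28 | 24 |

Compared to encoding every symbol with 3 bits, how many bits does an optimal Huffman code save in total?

Fixed-length: 3 bits × 109 symbols = 327 bits.
Huffman merges:
s3(13) + s2(18) → 31
s5(24) + s1(26) → 50
s4(28) + 31 → 59
50 + 59 → 109
Huffman total = 31 + 50 + 59 + 109 = 249 bits.
Saving = 327 − 249 = 78 bits.

78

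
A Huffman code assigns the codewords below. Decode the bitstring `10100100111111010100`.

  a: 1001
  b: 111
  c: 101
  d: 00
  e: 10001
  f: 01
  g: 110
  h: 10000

cdabgcd

Read left to right; each codeword is recognised as soon as it completes (prefix code):
  101→c | 00→d | 1001→a | 111→b | 110→g | 101→c | 00→d
Decoded message: cdabgcd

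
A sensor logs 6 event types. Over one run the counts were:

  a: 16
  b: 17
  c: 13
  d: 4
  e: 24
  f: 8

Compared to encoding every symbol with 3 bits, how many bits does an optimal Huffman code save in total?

Fixed-length: 3 bits × 82 symbols = 246 bits.
Huffman merges:
combine d(4), f(8) → 12
combine 12, c(13) → 25
combine a(16), b(17) → 33
combine e(24), 25 → 49
combine 33, 49 → 82
Huffman total = 12 + 25 + 33 + 49 + 82 = 201 bits.
Saving = 246 − 201 = 45 bits.

45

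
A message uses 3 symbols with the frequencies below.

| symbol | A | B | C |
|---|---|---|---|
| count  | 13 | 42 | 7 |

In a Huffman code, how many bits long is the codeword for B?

1

Huffman merges, smallest pair first:
combine C(7), A(13) → 20
combine 20, B(42) → 62
B is a child of the root — depth 1, so its codeword is a single bit.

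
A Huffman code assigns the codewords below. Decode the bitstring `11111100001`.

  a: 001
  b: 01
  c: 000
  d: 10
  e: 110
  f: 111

Read left to right; each codeword is recognised as soon as it completes (prefix code):
  111→f | 111→f | 000→c | 01→b
Decoded message: ffcb

ffcb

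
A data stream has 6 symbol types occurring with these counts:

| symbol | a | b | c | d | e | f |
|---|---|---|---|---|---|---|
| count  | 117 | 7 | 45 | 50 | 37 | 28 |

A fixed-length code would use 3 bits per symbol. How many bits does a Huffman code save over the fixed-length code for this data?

Fixed-length: 3 bits × 284 symbols = 852 bits.
Huffman merges:
combine b(7), f(28) → 35
combine 35, e(37) → 72
combine c(45), d(50) → 95
combine 72, 95 → 167
combine a(117), 167 → 284
Huffman total = 35 + 72 + 95 + 167 + 284 = 653 bits.
Saving = 852 − 653 = 199 bits.

199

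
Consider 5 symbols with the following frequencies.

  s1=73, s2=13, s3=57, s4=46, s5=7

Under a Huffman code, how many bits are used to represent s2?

Huffman merges, smallest pair first:
combine s5(7), s2(13) → 20
combine 20, s4(46) → 66
combine s3(57), 66 → 123
combine s1(73), 123 → 196
s2 sits 4 levels below the root, so its codeword is 4 bits.

4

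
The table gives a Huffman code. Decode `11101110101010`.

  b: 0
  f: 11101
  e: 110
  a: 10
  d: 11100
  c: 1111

Read left to right; each codeword is recognised as soon as it completes (prefix code):
  11101→f | 110→e | 10→a | 10→a | 10→a
Decoded message: feaaa

feaaa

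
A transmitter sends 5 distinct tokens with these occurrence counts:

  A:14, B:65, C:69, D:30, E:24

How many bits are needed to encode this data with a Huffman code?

441

Merge the two smallest weights repeatedly:
merge A(14) and E(24): 38
merge D(30) and 38: 68
merge B(65) and 68: 133
merge C(69) and 133: 202
Total encoded bits = sum of merged weights = 38 + 68 + 133 + 202 = 441.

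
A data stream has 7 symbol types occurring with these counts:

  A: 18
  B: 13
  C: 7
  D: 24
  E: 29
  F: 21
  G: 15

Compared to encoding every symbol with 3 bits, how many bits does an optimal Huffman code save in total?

Fixed-length: 3 bits × 127 symbols = 381 bits.
Huffman merges:
C(7) + B(13) → 20
G(15) + A(18) → 33
20 + F(21) → 41
D(24) + E(29) → 53
33 + 41 → 74
53 + 74 → 127
Huffman total = 20 + 33 + 41 + 53 + 74 + 127 = 348 bits.
Saving = 381 − 348 = 33 bits.

33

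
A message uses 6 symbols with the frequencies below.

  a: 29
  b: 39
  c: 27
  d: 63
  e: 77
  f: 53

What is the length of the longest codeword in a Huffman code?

Merge the two lowest-weight nodes at each step:
merge c(27) and a(29): 56
merge b(39) and f(53): 92
merge 56 and d(63): 119
merge e(77) and 92: 169
merge 119 and 169: 288
Maximum depth reached is 3.

3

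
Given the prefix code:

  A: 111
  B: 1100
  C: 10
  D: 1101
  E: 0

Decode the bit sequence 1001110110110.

Read left to right; each codeword is recognised as soon as it completes (prefix code):
  10→C | 0→E | 111→A | 0→E | 1101→D | 10→C
Decoded message: CEAEDC

CEAEDC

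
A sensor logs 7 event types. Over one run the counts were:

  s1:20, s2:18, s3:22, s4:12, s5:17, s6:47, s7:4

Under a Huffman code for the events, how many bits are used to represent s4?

Repeatedly merge the two smallest:
s7(4) + s4(12) → 16
16 + s5(17) → 33
s2(18) + s1(20) → 38
s3(22) + 33 → 55
38 + s6(47) → 85
55 + 85 → 140
The subtree containing s4 is merged 4 times, so code length = 4.

4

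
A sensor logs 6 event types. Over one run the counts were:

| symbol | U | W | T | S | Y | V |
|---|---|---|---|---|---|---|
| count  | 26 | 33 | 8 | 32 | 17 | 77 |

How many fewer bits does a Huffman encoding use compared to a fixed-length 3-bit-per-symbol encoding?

Fixed-length: 3 bits × 193 symbols = 579 bits.
Huffman merges:
merge T(8) and Y(17): 25
merge 25 and U(26): 51
merge S(32) and W(33): 65
merge 51 and 65: 116
merge V(77) and 116: 193
Huffman total = 25 + 51 + 65 + 116 + 193 = 450 bits.
Saving = 579 − 450 = 129 bits.

129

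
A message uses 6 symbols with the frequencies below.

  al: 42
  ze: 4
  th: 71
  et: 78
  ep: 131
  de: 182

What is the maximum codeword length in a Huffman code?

Merge the two lowest-weight nodes at each step:
ze(4) + al(42) → 46
46 + th(71) → 117
et(78) + 117 → 195
ep(131) + de(182) → 313
195 + 313 → 508
The first pair merged (ze, al) ends up deepest, at depth 4.

4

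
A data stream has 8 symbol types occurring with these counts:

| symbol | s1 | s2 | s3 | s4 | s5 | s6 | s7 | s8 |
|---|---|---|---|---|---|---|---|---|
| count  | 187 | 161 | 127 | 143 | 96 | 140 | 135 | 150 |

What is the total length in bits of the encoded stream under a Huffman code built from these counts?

Merge the two smallest weights repeatedly:
combine s5(96), s3(127) → 223
combine s7(135), s6(140) → 275
combine s4(143), s8(150) → 293
combine s2(161), s1(187) → 348
combine 223, 275 → 498
combine 293, 348 → 641
combine 498, 641 → 1139
The encoded length is the sum of every internal node's weight: 223 + 275 + 293 + 348 + 498 + 641 + 1139 = 3417 bits.

3417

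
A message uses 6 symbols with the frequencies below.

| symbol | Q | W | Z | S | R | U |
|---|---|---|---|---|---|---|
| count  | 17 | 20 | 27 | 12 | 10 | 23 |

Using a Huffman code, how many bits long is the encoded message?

277

Build the Huffman tree bottom-up:
combine R(10), S(12) → 22
combine Q(17), W(20) → 37
combine 22, U(23) → 45
combine Z(27), 37 → 64
combine 45, 64 → 109
Each symbol's bit-cost is frequency × depth; summing gives 277 bits (equivalently 22 + 37 + 45 + 64 + 109).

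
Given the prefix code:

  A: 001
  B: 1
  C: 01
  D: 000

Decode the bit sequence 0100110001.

Read left to right; each codeword is recognised as soon as it completes (prefix code):
  01→C | 001→A | 1→B | 000→D | 1→B
Decoded message: CABDB

CABDB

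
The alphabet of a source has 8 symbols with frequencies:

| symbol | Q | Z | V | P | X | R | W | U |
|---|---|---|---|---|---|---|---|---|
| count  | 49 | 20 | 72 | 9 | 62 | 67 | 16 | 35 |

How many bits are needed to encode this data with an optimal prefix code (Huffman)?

Build the Huffman tree bottom-up:
combine P(9), W(16) → 25
combine Z(20), 25 → 45
combine U(35), 45 → 80
combine Q(49), X(62) → 111
combine R(67), V(72) → 139
combine 80, 111 → 191
combine 139, 191 → 330
The encoded length is the sum of every internal node's weight: 25 + 45 + 80 + 111 + 139 + 191 + 330 = 921 bits.

921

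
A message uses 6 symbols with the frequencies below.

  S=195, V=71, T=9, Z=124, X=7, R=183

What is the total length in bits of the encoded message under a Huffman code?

Merge the two smallest weights repeatedly:
combine X(7), T(9) → 16
combine 16, V(71) → 87
combine 87, Z(124) → 211
combine R(183), S(195) → 378
combine 211, 378 → 589
Total encoded bits = sum of merged weights = 16 + 87 + 211 + 378 + 589 = 1281.

1281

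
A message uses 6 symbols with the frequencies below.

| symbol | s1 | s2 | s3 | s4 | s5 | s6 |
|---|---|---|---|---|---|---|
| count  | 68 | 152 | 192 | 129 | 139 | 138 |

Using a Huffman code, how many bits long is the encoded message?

Greedily combine the two least-frequent nodes:
combine s1(68), s4(129) → 197
combine s6(138), s5(139) → 277
combine s2(152), s3(192) → 344
combine 197, 277 → 474
combine 344, 474 → 818
The encoded length is the sum of every internal node's weight: 197 + 277 + 344 + 474 + 818 = 2110 bits.

2110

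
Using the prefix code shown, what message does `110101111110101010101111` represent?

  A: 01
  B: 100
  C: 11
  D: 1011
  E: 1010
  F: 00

CAACCEEDC

Read left to right; each codeword is recognised as soon as it completes (prefix code):
  11→C | 01→A | 01→A | 11→C | 11→C | 1010→E | 1010→E | 1011→D | 11→C
Decoded message: CAACCEEDC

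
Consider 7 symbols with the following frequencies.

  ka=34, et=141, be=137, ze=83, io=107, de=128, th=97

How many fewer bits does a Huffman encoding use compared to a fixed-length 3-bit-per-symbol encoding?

161

Fixed-length: 3 bits × 727 symbols = 2181 bits.
Huffman merges:
combine ka(34), ze(83) → 117
combine th(97), io(107) → 204
combine 117, de(128) → 245
combine be(137), et(141) → 278
combine 204, 245 → 449
combine 278, 449 → 727
Huffman total = 117 + 204 + 245 + 278 + 449 + 727 = 2020 bits.
Saving = 2181 − 2020 = 161 bits.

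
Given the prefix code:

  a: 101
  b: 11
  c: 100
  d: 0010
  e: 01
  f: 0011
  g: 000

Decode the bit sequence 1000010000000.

Read left to right; each codeword is recognised as soon as it completes (prefix code):
  100→c | 0010→d | 000→g | 000→g
Decoded message: cdgg

cdgg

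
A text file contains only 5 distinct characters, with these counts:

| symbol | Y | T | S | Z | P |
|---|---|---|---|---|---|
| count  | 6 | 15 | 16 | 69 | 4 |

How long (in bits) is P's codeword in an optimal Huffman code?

Huffman merges, smallest pair first:
merge P(4) and Y(6): 10
merge 10 and T(15): 25
merge S(16) and 25: 41
merge 41 and Z(69): 110
The subtree containing P is merged 4 times, so code length = 4.

4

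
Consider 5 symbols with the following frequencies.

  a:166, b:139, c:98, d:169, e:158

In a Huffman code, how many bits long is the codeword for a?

2

Build the tree from the bottom:
combine c(98), b(139) → 237
combine e(158), a(166) → 324
combine d(169), 237 → 406
combine 324, 406 → 730
a sits 2 levels below the root, so its codeword is 2 bits.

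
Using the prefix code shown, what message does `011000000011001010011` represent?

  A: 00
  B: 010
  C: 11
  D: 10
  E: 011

Read left to right; each codeword is recognised as soon as it completes (prefix code):
  011→E | 00→A | 00→A | 00→A | 011→E | 00→A | 10→D | 10→D | 011→E
Decoded message: EAAAEADDE

EAAAEADDE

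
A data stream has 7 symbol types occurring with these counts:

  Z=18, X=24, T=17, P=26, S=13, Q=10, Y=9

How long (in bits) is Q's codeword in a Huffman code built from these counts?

Huffman merges, smallest pair first:
merge Y(9) and Q(10): 19
merge S(13) and T(17): 30
merge Z(18) and 19: 37
merge X(24) and P(26): 50
merge 30 and 37: 67
merge 50 and 67: 117
The subtree containing Q is merged 4 times, so code length = 4.

4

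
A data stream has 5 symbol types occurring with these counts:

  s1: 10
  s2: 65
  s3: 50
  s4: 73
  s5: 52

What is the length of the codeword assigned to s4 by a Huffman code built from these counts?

Huffman merges, smallest pair first:
combine s1(10), s3(50) → 60
combine s5(52), 60 → 112
combine s2(65), s4(73) → 138
combine 112, 138 → 250
The subtree containing s4 is merged 2 times, so code length = 2.

2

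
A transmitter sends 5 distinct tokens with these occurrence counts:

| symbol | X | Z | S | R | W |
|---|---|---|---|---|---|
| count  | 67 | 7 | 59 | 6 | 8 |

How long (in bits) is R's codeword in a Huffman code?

4

Build the tree from the bottom:
combine R(6), Z(7) → 13
combine W(8), 13 → 21
combine 21, S(59) → 80
combine X(67), 80 → 147
R sits 4 levels below the root, so its codeword is 4 bits.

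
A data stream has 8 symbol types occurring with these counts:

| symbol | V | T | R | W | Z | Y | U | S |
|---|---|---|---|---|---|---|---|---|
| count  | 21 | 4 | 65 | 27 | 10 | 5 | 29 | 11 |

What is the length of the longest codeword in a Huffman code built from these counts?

6

Merge the two lowest-weight nodes at each step:
combine T(4), Y(5) → 9
combine 9, Z(10) → 19
combine S(11), 19 → 30
combine V(21), W(27) → 48
combine U(29), 30 → 59
combine 48, 59 → 107
combine R(65), 107 → 172
Maximum depth reached is 6.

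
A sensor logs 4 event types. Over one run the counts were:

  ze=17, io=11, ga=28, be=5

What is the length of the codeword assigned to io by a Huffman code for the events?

3

Repeatedly merge the two smallest:
merge be(5) and io(11): 16
merge 16 and ze(17): 33
merge ga(28) and 33: 61
The subtree containing io is merged 3 times, so code length = 3.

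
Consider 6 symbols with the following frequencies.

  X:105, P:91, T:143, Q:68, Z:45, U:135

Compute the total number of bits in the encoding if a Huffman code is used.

Merge the two smallest weights repeatedly:
Z(45) + Q(68) → 113
P(91) + X(105) → 196
113 + U(135) → 248
T(143) + 196 → 339
248 + 339 → 587
Total encoded bits = sum of merged weights = 113 + 196 + 248 + 339 + 587 = 1483.

1483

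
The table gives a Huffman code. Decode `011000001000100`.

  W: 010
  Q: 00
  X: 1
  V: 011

VQQWQXQ

Read left to right; each codeword is recognised as soon as it completes (prefix code):
  011→V | 00→Q | 00→Q | 010→W | 00→Q | 1→X | 00→Q
Decoded message: VQQWQXQ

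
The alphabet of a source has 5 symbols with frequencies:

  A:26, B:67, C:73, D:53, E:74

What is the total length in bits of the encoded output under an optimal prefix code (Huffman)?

665

Build the Huffman tree bottom-up:
merge A(26) and D(53): 79
merge B(67) and C(73): 140
merge E(74) and 79: 153
merge 140 and 153: 293
Each symbol's bit-cost is frequency × depth; summing gives 665 bits (equivalently 79 + 140 + 153 + 293).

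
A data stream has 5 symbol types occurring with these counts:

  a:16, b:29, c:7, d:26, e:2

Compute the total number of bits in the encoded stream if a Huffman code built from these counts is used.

Build the Huffman tree bottom-up:
e(2) + c(7) → 9
9 + a(16) → 25
25 + d(26) → 51
b(29) + 51 → 80
Each symbol's bit-cost is frequency × depth; summing gives 165 bits (equivalently 9 + 25 + 51 + 80).

165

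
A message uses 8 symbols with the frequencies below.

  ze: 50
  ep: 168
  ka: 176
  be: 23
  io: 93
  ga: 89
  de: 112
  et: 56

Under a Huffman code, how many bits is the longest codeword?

Merge the two lowest-weight nodes at each step:
be(23) + ze(50) → 73
et(56) + 73 → 129
ga(89) + io(93) → 182
de(112) + 129 → 241
ep(168) + ka(176) → 344
182 + 241 → 423
344 + 423 → 767
The first pair merged (be, ze) ends up deepest, at depth 5.

5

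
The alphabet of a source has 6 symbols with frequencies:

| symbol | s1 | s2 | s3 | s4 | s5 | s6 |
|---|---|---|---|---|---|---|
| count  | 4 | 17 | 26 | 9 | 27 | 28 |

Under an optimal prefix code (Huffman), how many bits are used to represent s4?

4

Repeatedly merge the two smallest:
merge s1(4) and s4(9): 13
merge 13 and s2(17): 30
merge s3(26) and s5(27): 53
merge s6(28) and 30: 58
merge 53 and 58: 111
s4 sits 4 levels below the root, so its codeword is 4 bits.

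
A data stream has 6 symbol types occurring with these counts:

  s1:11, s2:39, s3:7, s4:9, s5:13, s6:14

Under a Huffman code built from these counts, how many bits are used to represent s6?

3

Build the tree from the bottom:
merge s3(7) and s4(9): 16
merge s1(11) and s5(13): 24
merge s6(14) and 16: 30
merge 24 and 30: 54
merge s2(39) and 54: 93
s6's leaf is at depth 3, giving a 3-bit codeword.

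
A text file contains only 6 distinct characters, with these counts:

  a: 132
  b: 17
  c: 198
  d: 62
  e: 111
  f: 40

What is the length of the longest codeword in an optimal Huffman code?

4

Merge the two lowest-weight nodes at each step:
b(17) + f(40) → 57
57 + d(62) → 119
e(111) + 119 → 230
a(132) + c(198) → 330
230 + 330 → 560
The rarest symbols sit at the bottom; the longest codeword is 4 bits.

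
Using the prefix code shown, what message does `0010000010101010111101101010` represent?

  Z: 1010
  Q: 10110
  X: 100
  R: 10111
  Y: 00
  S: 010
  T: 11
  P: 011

Read left to right; each codeword is recognised as soon as it completes (prefix code):
  00→Y | 100→X | 00→Y | 010→S | 1010→Z | 10111→R | 10110→Q | 1010→Z
Decoded message: YXYSZRQZ

YXYSZRQZ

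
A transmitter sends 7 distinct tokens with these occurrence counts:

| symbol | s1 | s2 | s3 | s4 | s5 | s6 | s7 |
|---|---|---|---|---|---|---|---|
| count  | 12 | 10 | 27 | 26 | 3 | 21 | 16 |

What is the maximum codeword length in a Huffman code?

4

Merge the two lowest-weight nodes at each step:
merge s5(3) and s2(10): 13
merge s1(12) and 13: 25
merge s7(16) and s6(21): 37
merge 25 and s4(26): 51
merge s3(27) and 37: 64
merge 51 and 64: 115
The rarest symbols sit at the bottom; the longest codeword is 4 bits.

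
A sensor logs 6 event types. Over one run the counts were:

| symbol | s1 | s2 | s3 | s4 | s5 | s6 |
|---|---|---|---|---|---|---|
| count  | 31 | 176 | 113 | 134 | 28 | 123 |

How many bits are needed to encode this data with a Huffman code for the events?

Greedily combine the two least-frequent nodes:
combine s5(28), s1(31) → 59
combine 59, s3(113) → 172
combine s6(123), s4(134) → 257
combine 172, s2(176) → 348
combine 257, 348 → 605
Each symbol's bit-cost is frequency × depth; summing gives 1441 bits (equivalently 59 + 172 + 257 + 348 + 605).

1441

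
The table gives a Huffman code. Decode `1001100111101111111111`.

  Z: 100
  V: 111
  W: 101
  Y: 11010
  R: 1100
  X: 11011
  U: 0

Read left to right; each codeword is recognised as soon as it completes (prefix code):
  100→Z | 1100→R | 111→V | 101→W | 111→V | 111→V | 111→V
Decoded message: ZRVWVVV

ZRVWVVV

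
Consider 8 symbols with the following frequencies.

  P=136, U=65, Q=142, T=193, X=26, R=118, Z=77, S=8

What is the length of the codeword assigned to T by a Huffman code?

Repeatedly merge the two smallest:
combine S(8), X(26) → 34
combine 34, U(65) → 99
combine Z(77), 99 → 176
combine R(118), P(136) → 254
combine Q(142), 176 → 318
combine T(193), 254 → 447
combine 318, 447 → 765
T sits 2 levels below the root, so its codeword is 2 bits.

2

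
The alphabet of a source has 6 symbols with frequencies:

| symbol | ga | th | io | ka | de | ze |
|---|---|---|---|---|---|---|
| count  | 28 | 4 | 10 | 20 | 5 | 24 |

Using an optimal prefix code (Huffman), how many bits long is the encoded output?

210

Build the Huffman tree bottom-up:
th(4) + de(5) → 9
9 + io(10) → 19
19 + ka(20) → 39
ze(24) + ga(28) → 52
39 + 52 → 91
The encoded length is the sum of every internal node's weight: 9 + 19 + 39 + 52 + 91 = 210 bits.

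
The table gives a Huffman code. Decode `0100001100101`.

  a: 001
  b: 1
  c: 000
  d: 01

Read left to right; each codeword is recognised as soon as it completes (prefix code):
  01→d | 000→c | 01→d | 1→b | 001→a | 01→d
Decoded message: dcdbad

dcdbad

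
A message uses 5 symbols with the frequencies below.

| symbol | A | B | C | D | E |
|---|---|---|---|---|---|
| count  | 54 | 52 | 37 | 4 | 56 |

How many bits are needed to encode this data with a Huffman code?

447

Greedily combine the two least-frequent nodes:
merge D(4) and C(37): 41
merge 41 and B(52): 93
merge A(54) and E(56): 110
merge 93 and 110: 203
Each symbol's bit-cost is frequency × depth; summing gives 447 bits (equivalently 41 + 93 + 110 + 203).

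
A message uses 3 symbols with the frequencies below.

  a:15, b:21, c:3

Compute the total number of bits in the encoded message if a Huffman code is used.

57

Greedily combine the two least-frequent nodes:
c(3) + a(15) → 18
18 + b(21) → 39
The encoded length is the sum of every internal node's weight: 18 + 39 = 57 bits.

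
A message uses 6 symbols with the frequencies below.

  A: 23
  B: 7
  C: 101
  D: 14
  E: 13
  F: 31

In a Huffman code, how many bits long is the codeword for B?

4

Huffman merges, smallest pair first:
combine B(7), E(13) → 20
combine D(14), 20 → 34
combine A(23), F(31) → 54
combine 34, 54 → 88
combine 88, C(101) → 189
The subtree containing B is merged 4 times, so code length = 4.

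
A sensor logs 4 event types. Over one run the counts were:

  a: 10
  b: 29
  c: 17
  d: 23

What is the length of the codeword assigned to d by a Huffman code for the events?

Build the tree from the bottom:
merge a(10) and c(17): 27
merge d(23) and 27: 50
merge b(29) and 50: 79
d sits 2 levels below the root, so its codeword is 2 bits.

2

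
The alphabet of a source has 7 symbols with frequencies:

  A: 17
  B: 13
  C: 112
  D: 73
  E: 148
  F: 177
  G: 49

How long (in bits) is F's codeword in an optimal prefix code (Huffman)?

2

Repeatedly merge the two smallest:
B(13) + A(17) → 30
30 + G(49) → 79
D(73) + 79 → 152
C(112) + E(148) → 260
152 + F(177) → 329
260 + 329 → 589
F's leaf is at depth 2, giving a 2-bit codeword.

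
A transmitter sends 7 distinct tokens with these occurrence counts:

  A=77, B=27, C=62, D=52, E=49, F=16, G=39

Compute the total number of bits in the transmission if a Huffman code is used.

Greedily combine the two least-frequent nodes:
F(16) + B(27) → 43
G(39) + 43 → 82
E(49) + D(52) → 101
C(62) + A(77) → 139
82 + 101 → 183
139 + 183 → 322
The encoded length is the sum of every internal node's weight: 43 + 82 + 101 + 139 + 183 + 322 = 870 bits.

870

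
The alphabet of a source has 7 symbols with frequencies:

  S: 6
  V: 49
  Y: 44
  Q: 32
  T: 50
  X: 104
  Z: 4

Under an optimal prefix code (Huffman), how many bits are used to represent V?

3

Build the tree from the bottom:
combine Z(4), S(6) → 10
combine 10, Q(32) → 42
combine 42, Y(44) → 86
combine V(49), T(50) → 99
combine 86, 99 → 185
combine X(104), 185 → 289
The subtree containing V is merged 3 times, so code length = 3.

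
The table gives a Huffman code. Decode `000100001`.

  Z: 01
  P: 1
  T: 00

TZTTP

Read left to right; each codeword is recognised as soon as it completes (prefix code):
  00→T | 01→Z | 00→T | 00→T | 1→P
Decoded message: TZTTP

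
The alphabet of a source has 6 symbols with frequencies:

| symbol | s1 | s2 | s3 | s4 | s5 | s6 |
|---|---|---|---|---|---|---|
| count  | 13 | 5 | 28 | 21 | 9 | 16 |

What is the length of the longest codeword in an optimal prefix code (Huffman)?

Merge the two lowest-weight nodes at each step:
s2(5) + s5(9) → 14
s1(13) + 14 → 27
s6(16) + s4(21) → 37
27 + s3(28) → 55
37 + 55 → 92
The rarest symbols sit at the bottom; the longest codeword is 4 bits.

4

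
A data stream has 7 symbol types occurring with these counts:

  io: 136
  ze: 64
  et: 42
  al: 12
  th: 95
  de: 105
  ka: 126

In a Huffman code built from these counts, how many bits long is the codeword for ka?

2

Huffman merges, smallest pair first:
al(12) + et(42) → 54
54 + ze(64) → 118
th(95) + de(105) → 200
118 + ka(126) → 244
io(136) + 200 → 336
244 + 336 → 580
The subtree containing ka is merged 2 times, so code length = 2.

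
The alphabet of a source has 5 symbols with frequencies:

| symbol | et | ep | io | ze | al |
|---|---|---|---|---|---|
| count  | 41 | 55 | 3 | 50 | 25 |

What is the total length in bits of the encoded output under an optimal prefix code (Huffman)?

376

Greedily combine the two least-frequent nodes:
combine io(3), al(25) → 28
combine 28, et(41) → 69
combine ze(50), ep(55) → 105
combine 69, 105 → 174
The encoded length is the sum of every internal node's weight: 28 + 69 + 105 + 174 = 376 bits.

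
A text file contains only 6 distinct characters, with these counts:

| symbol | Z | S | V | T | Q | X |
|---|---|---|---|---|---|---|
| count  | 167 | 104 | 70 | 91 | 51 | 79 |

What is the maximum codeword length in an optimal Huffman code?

Merge the two lowest-weight nodes at each step:
Q(51) + V(70) → 121
X(79) + T(91) → 170
S(104) + 121 → 225
Z(167) + 170 → 337
225 + 337 → 562
The rarest symbols sit at the bottom; the longest codeword is 3 bits.

3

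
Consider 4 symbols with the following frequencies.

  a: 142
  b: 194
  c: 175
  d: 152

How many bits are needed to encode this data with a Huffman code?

1326

Build the Huffman tree bottom-up:
combine a(142), d(152) → 294
combine c(175), b(194) → 369
combine 294, 369 → 663
The encoded length is the sum of every internal node's weight: 294 + 369 + 663 = 1326 bits.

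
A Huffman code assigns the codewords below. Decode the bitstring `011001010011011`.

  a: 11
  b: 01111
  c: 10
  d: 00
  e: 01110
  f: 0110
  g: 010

fgcfa

Read left to right; each codeword is recognised as soon as it completes (prefix code):
  0110→f | 010→g | 10→c | 0110→f | 11→a
Decoded message: fgcfa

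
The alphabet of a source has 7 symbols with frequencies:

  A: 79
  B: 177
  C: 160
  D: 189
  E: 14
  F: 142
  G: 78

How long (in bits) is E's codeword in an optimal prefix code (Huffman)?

Build the tree from the bottom:
combine E(14), G(78) → 92
combine A(79), 92 → 171
combine F(142), C(160) → 302
combine 171, B(177) → 348
combine D(189), 302 → 491
combine 348, 491 → 839
E's leaf is at depth 4, giving a 4-bit codeword.

4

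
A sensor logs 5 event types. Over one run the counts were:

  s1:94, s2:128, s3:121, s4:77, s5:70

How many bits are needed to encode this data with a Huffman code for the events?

1127

Merge the two smallest weights repeatedly:
combine s5(70), s4(77) → 147
combine s1(94), s3(121) → 215
combine s2(128), 147 → 275
combine 215, 275 → 490
Total encoded bits = sum of merged weights = 147 + 215 + 275 + 490 = 1127.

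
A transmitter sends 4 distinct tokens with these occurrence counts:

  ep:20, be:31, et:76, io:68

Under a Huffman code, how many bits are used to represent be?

Build the tree from the bottom:
combine ep(20), be(31) → 51
combine 51, io(68) → 119
combine et(76), 119 → 195
The subtree containing be is merged 3 times, so code length = 3.

3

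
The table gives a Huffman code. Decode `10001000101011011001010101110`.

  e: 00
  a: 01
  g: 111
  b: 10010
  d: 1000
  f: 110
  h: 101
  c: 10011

Read left to right; each codeword is recognised as soon as it completes (prefix code):
  1000→d | 1000→d | 101→h | 01→a | 101→h | 10010→b | 101→h | 01→a | 110→f
Decoded message: ddhahbhaf

ddhahbhaf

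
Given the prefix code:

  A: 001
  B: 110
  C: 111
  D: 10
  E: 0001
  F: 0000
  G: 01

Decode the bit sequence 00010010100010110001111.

EAGEGDAC

Read left to right; each codeword is recognised as soon as it completes (prefix code):
  0001→E | 001→A | 01→G | 0001→E | 01→G | 10→D | 001→A | 111→C
Decoded message: EAGEGDAC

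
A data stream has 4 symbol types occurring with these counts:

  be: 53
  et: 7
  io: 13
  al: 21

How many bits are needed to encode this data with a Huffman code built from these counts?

155

Build the Huffman tree bottom-up:
et(7) + io(13) → 20
20 + al(21) → 41
41 + be(53) → 94
The encoded length is the sum of every internal node's weight: 20 + 41 + 94 = 155 bits.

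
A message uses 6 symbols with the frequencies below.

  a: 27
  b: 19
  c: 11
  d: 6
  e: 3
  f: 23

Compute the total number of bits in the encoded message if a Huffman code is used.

207

Merge the two smallest weights repeatedly:
merge e(3) and d(6): 9
merge 9 and c(11): 20
merge b(19) and 20: 39
merge f(23) and a(27): 50
merge 39 and 50: 89
The encoded length is the sum of every internal node's weight: 9 + 20 + 39 + 50 + 89 = 207 bits.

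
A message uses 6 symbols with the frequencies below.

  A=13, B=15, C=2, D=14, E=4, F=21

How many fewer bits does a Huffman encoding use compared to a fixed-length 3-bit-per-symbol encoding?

Fixed-length: 3 bits × 69 symbols = 207 bits.
Huffman merges:
merge C(2) and E(4): 6
merge 6 and A(13): 19
merge D(14) and B(15): 29
merge 19 and F(21): 40
merge 29 and 40: 69
Huffman total = 6 + 19 + 29 + 40 + 69 = 163 bits.
Saving = 207 − 163 = 44 bits.

44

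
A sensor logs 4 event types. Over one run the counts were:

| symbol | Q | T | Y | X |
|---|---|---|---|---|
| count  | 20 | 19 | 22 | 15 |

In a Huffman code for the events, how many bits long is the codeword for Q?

2

Build the tree from the bottom:
X(15) + T(19) → 34
Q(20) + Y(22) → 42
34 + 42 → 76
The subtree containing Q is merged 2 times, so code length = 2.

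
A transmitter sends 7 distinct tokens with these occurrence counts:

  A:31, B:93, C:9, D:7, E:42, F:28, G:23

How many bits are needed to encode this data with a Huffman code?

Merge the two smallest weights repeatedly:
D(7) + C(9) → 16
16 + G(23) → 39
F(28) + A(31) → 59
39 + E(42) → 81
59 + 81 → 140
B(93) + 140 → 233
Each symbol's bit-cost is frequency × depth; summing gives 568 bits (equivalently 16 + 39 + 59 + 81 + 140 + 233).

568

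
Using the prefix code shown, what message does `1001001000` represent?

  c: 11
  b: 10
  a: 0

bababaa

Read left to right; each codeword is recognised as soon as it completes (prefix code):
  10→b | 0→a | 10→b | 0→a | 10→b | 0→a | 0→a
Decoded message: bababaa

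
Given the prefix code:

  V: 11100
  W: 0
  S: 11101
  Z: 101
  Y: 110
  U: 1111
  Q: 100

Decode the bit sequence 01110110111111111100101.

Read left to right; each codeword is recognised as soon as it completes (prefix code):
  0→W | 11101→S | 101→Z | 1111→U | 1111→U | 100→Q | 101→Z
Decoded message: WSZUUQZ

WSZUUQZ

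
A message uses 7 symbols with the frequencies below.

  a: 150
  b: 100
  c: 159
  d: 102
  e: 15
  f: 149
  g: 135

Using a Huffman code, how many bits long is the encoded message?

2236

Build the Huffman tree bottom-up:
e(15) + b(100) → 115
d(102) + 115 → 217
g(135) + f(149) → 284
a(150) + c(159) → 309
217 + 284 → 501
309 + 501 → 810
The encoded length is the sum of every internal node's weight: 115 + 217 + 284 + 309 + 501 + 810 = 2236 bits.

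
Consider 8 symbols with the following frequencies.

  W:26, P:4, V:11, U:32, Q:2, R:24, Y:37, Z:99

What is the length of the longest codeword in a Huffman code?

Merge the two lowest-weight nodes at each step:
Q(2) + P(4) → 6
6 + V(11) → 17
17 + R(24) → 41
W(26) + U(32) → 58
Y(37) + 41 → 78
58 + 78 → 136
Z(99) + 136 → 235
The first pair merged (Q, P) ends up deepest, at depth 6.

6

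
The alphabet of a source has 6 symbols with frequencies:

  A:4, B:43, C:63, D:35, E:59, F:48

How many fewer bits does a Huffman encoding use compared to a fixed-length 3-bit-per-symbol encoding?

131

Fixed-length: 3 bits × 252 symbols = 756 bits.
Huffman merges:
A(4) + D(35) → 39
39 + B(43) → 82
F(48) + E(59) → 107
C(63) + 82 → 145
107 + 145 → 252
Huffman total = 39 + 82 + 107 + 145 + 252 = 625 bits.
Saving = 756 − 625 = 131 bits.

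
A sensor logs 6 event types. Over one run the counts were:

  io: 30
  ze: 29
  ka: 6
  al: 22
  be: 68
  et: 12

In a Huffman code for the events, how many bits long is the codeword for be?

Huffman merges, smallest pair first:
merge ka(6) and et(12): 18
merge 18 and al(22): 40
merge ze(29) and io(30): 59
merge 40 and 59: 99
merge be(68) and 99: 167
be is merged only at the final step, so code length = 1.

1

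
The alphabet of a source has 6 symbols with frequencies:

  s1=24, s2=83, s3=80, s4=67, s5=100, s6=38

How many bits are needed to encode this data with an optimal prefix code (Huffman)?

975

Greedily combine the two least-frequent nodes:
merge s1(24) and s6(38): 62
merge 62 and s4(67): 129
merge s3(80) and s2(83): 163
merge s5(100) and 129: 229
merge 163 and 229: 392
Total encoded bits = sum of merged weights = 62 + 129 + 163 + 229 + 392 = 975.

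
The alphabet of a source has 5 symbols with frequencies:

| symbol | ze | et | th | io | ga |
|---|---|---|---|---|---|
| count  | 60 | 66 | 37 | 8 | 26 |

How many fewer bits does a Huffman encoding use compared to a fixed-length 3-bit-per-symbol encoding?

163

Fixed-length: 3 bits × 197 symbols = 591 bits.
Huffman merges:
merge io(8) and ga(26): 34
merge 34 and th(37): 71
merge ze(60) and et(66): 126
merge 71 and 126: 197
Huffman total = 34 + 71 + 126 + 197 = 428 bits.
Saving = 591 − 428 = 163 bits.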